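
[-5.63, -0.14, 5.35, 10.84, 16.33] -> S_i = -5.63 + 5.49*i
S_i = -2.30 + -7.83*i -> [-2.3, -10.13, -17.96, -25.79, -33.62]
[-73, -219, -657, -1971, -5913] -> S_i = -73*3^i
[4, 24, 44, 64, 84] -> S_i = 4 + 20*i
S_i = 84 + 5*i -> [84, 89, 94, 99, 104]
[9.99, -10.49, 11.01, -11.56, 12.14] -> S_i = 9.99*(-1.05)^i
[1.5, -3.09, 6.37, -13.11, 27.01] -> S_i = 1.50*(-2.06)^i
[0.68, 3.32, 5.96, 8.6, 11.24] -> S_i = 0.68 + 2.64*i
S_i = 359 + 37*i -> [359, 396, 433, 470, 507]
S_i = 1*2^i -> [1, 2, 4, 8, 16]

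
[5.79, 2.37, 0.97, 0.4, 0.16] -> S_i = 5.79*0.41^i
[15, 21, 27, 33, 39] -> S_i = 15 + 6*i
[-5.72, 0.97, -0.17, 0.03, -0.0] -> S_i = -5.72*(-0.17)^i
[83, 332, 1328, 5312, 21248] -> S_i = 83*4^i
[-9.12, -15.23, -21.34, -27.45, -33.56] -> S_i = -9.12 + -6.11*i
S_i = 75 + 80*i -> [75, 155, 235, 315, 395]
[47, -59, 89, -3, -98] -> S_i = Random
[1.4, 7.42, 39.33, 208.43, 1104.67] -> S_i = 1.40*5.30^i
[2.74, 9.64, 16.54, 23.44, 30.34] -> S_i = 2.74 + 6.90*i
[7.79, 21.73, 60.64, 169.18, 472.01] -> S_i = 7.79*2.79^i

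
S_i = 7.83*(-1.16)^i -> [7.83, -9.08, 10.54, -12.22, 14.18]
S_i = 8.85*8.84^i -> [8.85, 78.23, 691.59, 6113.64, 54044.6]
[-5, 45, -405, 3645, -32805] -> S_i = -5*-9^i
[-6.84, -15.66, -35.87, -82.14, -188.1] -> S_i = -6.84*2.29^i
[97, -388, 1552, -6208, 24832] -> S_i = 97*-4^i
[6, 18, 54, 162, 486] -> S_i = 6*3^i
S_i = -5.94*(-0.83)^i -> [-5.94, 4.93, -4.09, 3.4, -2.82]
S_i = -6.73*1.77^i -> [-6.73, -11.91, -21.08, -37.32, -66.06]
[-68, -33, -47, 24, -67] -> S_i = Random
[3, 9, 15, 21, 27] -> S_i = 3 + 6*i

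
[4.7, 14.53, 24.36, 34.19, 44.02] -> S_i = 4.70 + 9.83*i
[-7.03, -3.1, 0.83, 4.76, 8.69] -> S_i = -7.03 + 3.93*i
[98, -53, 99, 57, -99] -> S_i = Random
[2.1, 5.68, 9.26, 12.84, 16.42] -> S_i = 2.10 + 3.58*i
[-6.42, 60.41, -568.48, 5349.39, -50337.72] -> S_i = -6.42*(-9.41)^i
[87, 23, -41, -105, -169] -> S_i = 87 + -64*i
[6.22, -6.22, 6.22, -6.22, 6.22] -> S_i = 6.22*(-1.00)^i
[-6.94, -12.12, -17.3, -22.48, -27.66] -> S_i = -6.94 + -5.18*i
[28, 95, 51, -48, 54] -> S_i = Random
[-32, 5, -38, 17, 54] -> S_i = Random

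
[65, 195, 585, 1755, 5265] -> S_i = 65*3^i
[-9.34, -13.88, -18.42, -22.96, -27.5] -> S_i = -9.34 + -4.54*i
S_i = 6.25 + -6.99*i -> [6.25, -0.74, -7.73, -14.72, -21.71]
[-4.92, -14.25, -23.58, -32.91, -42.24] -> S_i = -4.92 + -9.33*i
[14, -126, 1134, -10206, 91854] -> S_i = 14*-9^i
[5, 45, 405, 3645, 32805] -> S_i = 5*9^i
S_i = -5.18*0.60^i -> [-5.18, -3.11, -1.86, -1.12, -0.67]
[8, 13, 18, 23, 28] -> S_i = 8 + 5*i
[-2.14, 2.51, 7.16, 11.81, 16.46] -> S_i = -2.14 + 4.65*i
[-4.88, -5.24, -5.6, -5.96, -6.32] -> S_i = -4.88 + -0.36*i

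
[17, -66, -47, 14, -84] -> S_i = Random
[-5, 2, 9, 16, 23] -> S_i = -5 + 7*i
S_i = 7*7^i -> [7, 49, 343, 2401, 16807]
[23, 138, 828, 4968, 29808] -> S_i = 23*6^i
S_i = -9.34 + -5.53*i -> [-9.34, -14.87, -20.4, -25.93, -31.46]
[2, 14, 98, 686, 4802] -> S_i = 2*7^i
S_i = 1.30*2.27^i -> [1.3, 2.95, 6.7, 15.21, 34.52]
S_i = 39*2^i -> [39, 78, 156, 312, 624]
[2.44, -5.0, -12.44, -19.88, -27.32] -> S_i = 2.44 + -7.44*i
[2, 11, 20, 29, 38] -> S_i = 2 + 9*i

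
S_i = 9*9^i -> [9, 81, 729, 6561, 59049]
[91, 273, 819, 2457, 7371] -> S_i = 91*3^i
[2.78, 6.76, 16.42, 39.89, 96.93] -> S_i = 2.78*2.43^i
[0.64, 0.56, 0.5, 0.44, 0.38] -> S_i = 0.64*0.88^i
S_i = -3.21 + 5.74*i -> [-3.21, 2.53, 8.27, 14.01, 19.75]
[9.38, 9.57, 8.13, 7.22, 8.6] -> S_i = Random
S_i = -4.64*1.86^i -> [-4.64, -8.63, -16.05, -29.86, -55.54]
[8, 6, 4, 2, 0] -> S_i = 8 + -2*i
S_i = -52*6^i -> [-52, -312, -1872, -11232, -67392]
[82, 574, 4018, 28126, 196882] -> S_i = 82*7^i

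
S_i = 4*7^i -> [4, 28, 196, 1372, 9604]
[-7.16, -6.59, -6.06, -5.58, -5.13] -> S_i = -7.16*0.92^i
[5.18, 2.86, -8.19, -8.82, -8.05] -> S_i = Random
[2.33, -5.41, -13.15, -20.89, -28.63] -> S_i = 2.33 + -7.74*i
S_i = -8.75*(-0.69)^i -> [-8.75, 6.04, -4.17, 2.87, -1.98]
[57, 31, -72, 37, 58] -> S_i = Random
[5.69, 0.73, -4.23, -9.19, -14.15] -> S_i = 5.69 + -4.96*i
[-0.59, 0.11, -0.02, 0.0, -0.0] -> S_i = -0.59*(-0.18)^i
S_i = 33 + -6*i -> [33, 27, 21, 15, 9]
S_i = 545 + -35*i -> [545, 510, 475, 440, 405]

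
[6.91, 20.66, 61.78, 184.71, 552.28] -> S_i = 6.91*2.99^i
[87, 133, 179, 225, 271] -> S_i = 87 + 46*i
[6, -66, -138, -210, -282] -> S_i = 6 + -72*i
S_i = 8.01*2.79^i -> [8.01, 22.35, 62.35, 173.96, 485.34]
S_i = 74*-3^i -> [74, -222, 666, -1998, 5994]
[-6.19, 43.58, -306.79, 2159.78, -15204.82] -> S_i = -6.19*(-7.04)^i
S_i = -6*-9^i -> [-6, 54, -486, 4374, -39366]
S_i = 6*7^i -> [6, 42, 294, 2058, 14406]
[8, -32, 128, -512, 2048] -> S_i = 8*-4^i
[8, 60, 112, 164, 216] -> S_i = 8 + 52*i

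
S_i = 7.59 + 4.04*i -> [7.59, 11.63, 15.67, 19.71, 23.75]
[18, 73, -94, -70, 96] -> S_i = Random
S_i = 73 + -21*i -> [73, 52, 31, 10, -11]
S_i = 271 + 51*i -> [271, 322, 373, 424, 475]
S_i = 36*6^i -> [36, 216, 1296, 7776, 46656]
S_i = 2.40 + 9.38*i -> [2.4, 11.78, 21.16, 30.54, 39.92]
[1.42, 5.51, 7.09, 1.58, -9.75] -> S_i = Random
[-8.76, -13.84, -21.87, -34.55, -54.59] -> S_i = -8.76*1.58^i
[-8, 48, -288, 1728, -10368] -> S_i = -8*-6^i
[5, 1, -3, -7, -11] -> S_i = 5 + -4*i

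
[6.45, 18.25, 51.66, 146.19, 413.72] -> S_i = 6.45*2.83^i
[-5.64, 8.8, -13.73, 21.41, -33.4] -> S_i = -5.64*(-1.56)^i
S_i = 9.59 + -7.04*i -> [9.59, 2.55, -4.49, -11.53, -18.57]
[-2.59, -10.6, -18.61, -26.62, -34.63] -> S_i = -2.59 + -8.01*i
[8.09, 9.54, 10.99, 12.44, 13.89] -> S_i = 8.09 + 1.45*i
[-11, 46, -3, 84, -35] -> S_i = Random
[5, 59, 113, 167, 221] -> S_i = 5 + 54*i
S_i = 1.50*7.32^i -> [1.5, 10.98, 80.37, 588.33, 4306.61]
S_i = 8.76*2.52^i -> [8.76, 22.08, 55.63, 140.19, 353.27]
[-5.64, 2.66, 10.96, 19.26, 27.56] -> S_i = -5.64 + 8.30*i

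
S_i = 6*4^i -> [6, 24, 96, 384, 1536]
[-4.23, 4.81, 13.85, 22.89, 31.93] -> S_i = -4.23 + 9.04*i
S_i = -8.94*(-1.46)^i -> [-8.94, 13.05, -19.06, 27.82, -40.62]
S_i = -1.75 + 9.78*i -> [-1.75, 8.03, 17.81, 27.59, 37.37]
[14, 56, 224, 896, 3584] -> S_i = 14*4^i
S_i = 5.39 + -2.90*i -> [5.39, 2.49, -0.41, -3.31, -6.21]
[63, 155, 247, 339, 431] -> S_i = 63 + 92*i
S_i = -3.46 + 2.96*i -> [-3.46, -0.5, 2.46, 5.42, 8.38]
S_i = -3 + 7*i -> [-3, 4, 11, 18, 25]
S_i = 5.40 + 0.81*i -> [5.4, 6.21, 7.02, 7.83, 8.64]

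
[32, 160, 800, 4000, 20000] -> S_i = 32*5^i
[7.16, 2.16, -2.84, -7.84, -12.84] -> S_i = 7.16 + -5.00*i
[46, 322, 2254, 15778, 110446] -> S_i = 46*7^i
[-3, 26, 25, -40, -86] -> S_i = Random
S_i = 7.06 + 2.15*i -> [7.06, 9.21, 11.36, 13.51, 15.66]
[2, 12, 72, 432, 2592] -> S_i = 2*6^i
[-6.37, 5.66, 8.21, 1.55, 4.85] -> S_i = Random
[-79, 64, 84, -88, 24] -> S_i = Random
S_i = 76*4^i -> [76, 304, 1216, 4864, 19456]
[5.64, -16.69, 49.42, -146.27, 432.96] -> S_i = 5.64*(-2.96)^i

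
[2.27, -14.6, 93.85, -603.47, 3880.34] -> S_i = 2.27*(-6.43)^i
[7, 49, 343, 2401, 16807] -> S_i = 7*7^i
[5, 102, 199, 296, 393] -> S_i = 5 + 97*i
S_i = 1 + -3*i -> [1, -2, -5, -8, -11]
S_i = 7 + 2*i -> [7, 9, 11, 13, 15]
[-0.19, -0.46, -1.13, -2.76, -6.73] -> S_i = -0.19*2.44^i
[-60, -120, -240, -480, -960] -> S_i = -60*2^i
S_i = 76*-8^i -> [76, -608, 4864, -38912, 311296]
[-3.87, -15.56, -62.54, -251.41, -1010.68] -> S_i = -3.87*4.02^i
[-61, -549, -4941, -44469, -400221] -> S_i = -61*9^i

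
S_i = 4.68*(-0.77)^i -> [4.68, -3.6, 2.77, -2.14, 1.65]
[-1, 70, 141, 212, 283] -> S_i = -1 + 71*i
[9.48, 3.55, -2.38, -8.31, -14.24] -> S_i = 9.48 + -5.93*i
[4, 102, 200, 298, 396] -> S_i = 4 + 98*i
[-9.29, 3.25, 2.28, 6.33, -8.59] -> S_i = Random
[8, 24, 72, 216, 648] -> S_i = 8*3^i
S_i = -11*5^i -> [-11, -55, -275, -1375, -6875]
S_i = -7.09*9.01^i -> [-7.09, -63.88, -575.57, -5185.86, -46724.58]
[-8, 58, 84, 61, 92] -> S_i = Random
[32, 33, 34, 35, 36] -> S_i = 32 + 1*i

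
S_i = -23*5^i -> [-23, -115, -575, -2875, -14375]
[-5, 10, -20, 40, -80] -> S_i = -5*-2^i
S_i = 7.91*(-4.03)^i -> [7.91, -31.88, 128.47, -517.72, 2086.4]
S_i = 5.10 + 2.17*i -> [5.1, 7.27, 9.44, 11.61, 13.78]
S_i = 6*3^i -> [6, 18, 54, 162, 486]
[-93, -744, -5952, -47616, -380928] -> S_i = -93*8^i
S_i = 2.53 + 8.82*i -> [2.53, 11.35, 20.17, 28.99, 37.81]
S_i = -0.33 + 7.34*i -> [-0.33, 7.01, 14.35, 21.69, 29.03]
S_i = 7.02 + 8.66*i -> [7.02, 15.68, 24.34, 33.0, 41.66]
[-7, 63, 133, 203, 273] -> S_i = -7 + 70*i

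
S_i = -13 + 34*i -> [-13, 21, 55, 89, 123]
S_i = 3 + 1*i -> [3, 4, 5, 6, 7]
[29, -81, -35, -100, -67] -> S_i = Random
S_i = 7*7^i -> [7, 49, 343, 2401, 16807]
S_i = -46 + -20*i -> [-46, -66, -86, -106, -126]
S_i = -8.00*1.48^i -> [-8.0, -11.84, -17.52, -25.93, -38.38]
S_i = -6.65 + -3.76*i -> [-6.65, -10.41, -14.17, -17.93, -21.69]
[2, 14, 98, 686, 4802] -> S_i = 2*7^i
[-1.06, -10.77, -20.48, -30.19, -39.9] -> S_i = -1.06 + -9.71*i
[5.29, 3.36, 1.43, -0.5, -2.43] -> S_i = 5.29 + -1.93*i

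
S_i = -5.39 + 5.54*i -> [-5.39, 0.15, 5.69, 11.23, 16.77]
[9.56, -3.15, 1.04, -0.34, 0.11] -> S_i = 9.56*(-0.33)^i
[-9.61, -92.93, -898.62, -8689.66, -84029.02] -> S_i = -9.61*9.67^i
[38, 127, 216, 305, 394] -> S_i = 38 + 89*i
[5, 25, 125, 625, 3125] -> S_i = 5*5^i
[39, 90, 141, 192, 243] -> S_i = 39 + 51*i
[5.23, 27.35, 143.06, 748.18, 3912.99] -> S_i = 5.23*5.23^i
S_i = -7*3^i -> [-7, -21, -63, -189, -567]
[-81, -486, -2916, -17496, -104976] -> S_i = -81*6^i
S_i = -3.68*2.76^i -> [-3.68, -10.16, -28.03, -77.37, -213.54]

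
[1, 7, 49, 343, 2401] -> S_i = 1*7^i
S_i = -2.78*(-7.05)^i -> [-2.78, 19.6, -138.17, 974.12, -6867.54]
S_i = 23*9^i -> [23, 207, 1863, 16767, 150903]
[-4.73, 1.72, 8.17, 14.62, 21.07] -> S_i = -4.73 + 6.45*i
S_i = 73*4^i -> [73, 292, 1168, 4672, 18688]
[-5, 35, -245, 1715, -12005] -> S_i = -5*-7^i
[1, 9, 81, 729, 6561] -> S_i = 1*9^i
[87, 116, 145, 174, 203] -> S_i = 87 + 29*i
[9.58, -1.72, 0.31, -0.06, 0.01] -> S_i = 9.58*(-0.18)^i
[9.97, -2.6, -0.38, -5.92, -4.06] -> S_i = Random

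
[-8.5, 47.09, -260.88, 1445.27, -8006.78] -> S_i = -8.50*(-5.54)^i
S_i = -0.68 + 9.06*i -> [-0.68, 8.38, 17.44, 26.5, 35.56]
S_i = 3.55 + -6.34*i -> [3.55, -2.79, -9.13, -15.47, -21.81]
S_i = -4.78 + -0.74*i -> [-4.78, -5.52, -6.26, -7.0, -7.74]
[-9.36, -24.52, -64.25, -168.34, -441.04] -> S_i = -9.36*2.62^i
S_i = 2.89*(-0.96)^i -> [2.89, -2.77, 2.66, -2.56, 2.45]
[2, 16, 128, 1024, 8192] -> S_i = 2*8^i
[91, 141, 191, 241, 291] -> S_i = 91 + 50*i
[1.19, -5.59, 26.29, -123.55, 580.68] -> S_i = 1.19*(-4.70)^i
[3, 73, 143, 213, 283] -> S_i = 3 + 70*i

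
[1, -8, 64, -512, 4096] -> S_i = 1*-8^i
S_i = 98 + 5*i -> [98, 103, 108, 113, 118]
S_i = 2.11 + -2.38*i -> [2.11, -0.27, -2.65, -5.03, -7.41]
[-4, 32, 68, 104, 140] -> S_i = -4 + 36*i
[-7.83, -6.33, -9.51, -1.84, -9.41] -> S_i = Random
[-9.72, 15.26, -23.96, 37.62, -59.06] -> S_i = -9.72*(-1.57)^i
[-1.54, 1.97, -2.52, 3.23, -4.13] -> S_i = -1.54*(-1.28)^i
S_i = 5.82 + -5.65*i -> [5.82, 0.17, -5.48, -11.13, -16.78]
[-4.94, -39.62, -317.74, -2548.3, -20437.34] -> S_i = -4.94*8.02^i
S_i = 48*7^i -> [48, 336, 2352, 16464, 115248]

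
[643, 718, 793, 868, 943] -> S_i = 643 + 75*i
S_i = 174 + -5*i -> [174, 169, 164, 159, 154]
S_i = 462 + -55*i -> [462, 407, 352, 297, 242]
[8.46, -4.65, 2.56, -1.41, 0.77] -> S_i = 8.46*(-0.55)^i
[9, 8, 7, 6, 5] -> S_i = 9 + -1*i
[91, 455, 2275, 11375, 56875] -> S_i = 91*5^i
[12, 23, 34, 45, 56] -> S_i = 12 + 11*i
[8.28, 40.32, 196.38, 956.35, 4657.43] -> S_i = 8.28*4.87^i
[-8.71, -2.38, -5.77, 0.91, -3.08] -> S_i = Random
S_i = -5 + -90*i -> [-5, -95, -185, -275, -365]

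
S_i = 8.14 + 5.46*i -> [8.14, 13.6, 19.06, 24.52, 29.98]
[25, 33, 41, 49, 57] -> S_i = 25 + 8*i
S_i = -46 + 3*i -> [-46, -43, -40, -37, -34]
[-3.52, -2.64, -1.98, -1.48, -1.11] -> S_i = -3.52*0.75^i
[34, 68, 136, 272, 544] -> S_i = 34*2^i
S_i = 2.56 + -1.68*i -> [2.56, 0.88, -0.8, -2.48, -4.16]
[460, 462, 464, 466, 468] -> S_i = 460 + 2*i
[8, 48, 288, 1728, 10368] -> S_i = 8*6^i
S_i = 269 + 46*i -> [269, 315, 361, 407, 453]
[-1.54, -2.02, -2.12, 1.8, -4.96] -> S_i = Random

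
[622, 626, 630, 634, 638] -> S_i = 622 + 4*i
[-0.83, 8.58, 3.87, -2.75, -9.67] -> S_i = Random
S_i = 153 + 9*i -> [153, 162, 171, 180, 189]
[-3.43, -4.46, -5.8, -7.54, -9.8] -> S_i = -3.43*1.30^i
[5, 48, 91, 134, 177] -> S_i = 5 + 43*i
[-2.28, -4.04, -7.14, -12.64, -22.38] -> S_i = -2.28*1.77^i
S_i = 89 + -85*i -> [89, 4, -81, -166, -251]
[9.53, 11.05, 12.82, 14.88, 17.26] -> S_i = 9.53*1.16^i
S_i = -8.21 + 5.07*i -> [-8.21, -3.14, 1.93, 7.0, 12.07]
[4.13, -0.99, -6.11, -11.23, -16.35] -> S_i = 4.13 + -5.12*i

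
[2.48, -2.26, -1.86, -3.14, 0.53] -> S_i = Random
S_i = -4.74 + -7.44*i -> [-4.74, -12.18, -19.62, -27.06, -34.5]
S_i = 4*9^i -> [4, 36, 324, 2916, 26244]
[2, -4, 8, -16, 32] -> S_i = 2*-2^i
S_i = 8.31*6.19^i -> [8.31, 51.44, 318.41, 1970.94, 12200.11]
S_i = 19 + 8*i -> [19, 27, 35, 43, 51]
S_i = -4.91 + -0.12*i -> [-4.91, -5.03, -5.15, -5.27, -5.39]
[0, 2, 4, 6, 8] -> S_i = 0 + 2*i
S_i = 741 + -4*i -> [741, 737, 733, 729, 725]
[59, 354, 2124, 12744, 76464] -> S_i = 59*6^i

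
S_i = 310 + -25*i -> [310, 285, 260, 235, 210]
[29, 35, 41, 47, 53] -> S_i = 29 + 6*i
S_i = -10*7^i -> [-10, -70, -490, -3430, -24010]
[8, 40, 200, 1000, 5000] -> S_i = 8*5^i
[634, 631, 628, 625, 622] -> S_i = 634 + -3*i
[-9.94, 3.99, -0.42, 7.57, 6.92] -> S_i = Random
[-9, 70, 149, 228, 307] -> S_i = -9 + 79*i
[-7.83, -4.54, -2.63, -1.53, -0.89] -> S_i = -7.83*0.58^i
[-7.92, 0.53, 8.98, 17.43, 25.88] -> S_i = -7.92 + 8.45*i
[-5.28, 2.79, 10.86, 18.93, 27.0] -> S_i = -5.28 + 8.07*i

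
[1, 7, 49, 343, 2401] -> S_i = 1*7^i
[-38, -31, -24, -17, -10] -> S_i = -38 + 7*i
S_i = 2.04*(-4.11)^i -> [2.04, -8.38, 34.46, -141.63, 582.1]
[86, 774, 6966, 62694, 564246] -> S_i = 86*9^i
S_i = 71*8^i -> [71, 568, 4544, 36352, 290816]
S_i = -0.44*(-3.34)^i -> [-0.44, 1.47, -4.91, 16.39, -54.76]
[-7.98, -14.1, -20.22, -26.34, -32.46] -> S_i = -7.98 + -6.12*i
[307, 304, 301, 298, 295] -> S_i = 307 + -3*i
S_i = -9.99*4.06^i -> [-9.99, -40.56, -164.67, -668.56, -2714.37]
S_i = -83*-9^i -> [-83, 747, -6723, 60507, -544563]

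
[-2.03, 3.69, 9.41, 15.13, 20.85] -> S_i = -2.03 + 5.72*i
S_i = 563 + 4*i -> [563, 567, 571, 575, 579]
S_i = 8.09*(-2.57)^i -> [8.09, -20.79, 53.43, -137.32, 352.92]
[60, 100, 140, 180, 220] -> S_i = 60 + 40*i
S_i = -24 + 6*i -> [-24, -18, -12, -6, 0]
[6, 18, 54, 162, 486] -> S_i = 6*3^i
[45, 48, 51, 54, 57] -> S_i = 45 + 3*i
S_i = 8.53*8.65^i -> [8.53, 73.78, 638.24, 5520.74, 47754.41]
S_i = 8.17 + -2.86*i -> [8.17, 5.31, 2.45, -0.41, -3.27]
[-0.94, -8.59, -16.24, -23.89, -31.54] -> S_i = -0.94 + -7.65*i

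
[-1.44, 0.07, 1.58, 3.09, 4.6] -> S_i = -1.44 + 1.51*i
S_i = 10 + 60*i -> [10, 70, 130, 190, 250]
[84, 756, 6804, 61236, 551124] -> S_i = 84*9^i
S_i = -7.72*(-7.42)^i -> [-7.72, 57.28, -425.04, 3153.76, -23400.92]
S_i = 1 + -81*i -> [1, -80, -161, -242, -323]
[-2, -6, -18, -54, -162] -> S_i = -2*3^i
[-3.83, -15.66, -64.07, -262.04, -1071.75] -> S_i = -3.83*4.09^i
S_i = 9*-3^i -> [9, -27, 81, -243, 729]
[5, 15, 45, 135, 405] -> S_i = 5*3^i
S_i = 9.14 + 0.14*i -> [9.14, 9.28, 9.42, 9.56, 9.7]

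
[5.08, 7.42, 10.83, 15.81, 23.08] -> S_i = 5.08*1.46^i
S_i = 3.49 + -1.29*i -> [3.49, 2.2, 0.91, -0.38, -1.67]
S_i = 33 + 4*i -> [33, 37, 41, 45, 49]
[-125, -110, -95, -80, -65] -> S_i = -125 + 15*i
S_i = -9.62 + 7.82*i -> [-9.62, -1.8, 6.02, 13.84, 21.66]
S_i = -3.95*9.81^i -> [-3.95, -38.75, -380.13, -3729.1, -36582.48]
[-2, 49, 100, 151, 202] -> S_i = -2 + 51*i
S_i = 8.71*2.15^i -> [8.71, 18.73, 40.26, 86.56, 186.11]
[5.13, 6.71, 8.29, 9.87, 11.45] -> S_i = 5.13 + 1.58*i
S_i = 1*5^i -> [1, 5, 25, 125, 625]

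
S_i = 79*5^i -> [79, 395, 1975, 9875, 49375]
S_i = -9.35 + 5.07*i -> [-9.35, -4.28, 0.79, 5.86, 10.93]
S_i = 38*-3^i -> [38, -114, 342, -1026, 3078]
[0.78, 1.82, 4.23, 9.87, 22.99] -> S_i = 0.78*2.33^i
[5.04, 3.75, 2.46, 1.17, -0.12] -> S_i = 5.04 + -1.29*i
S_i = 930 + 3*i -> [930, 933, 936, 939, 942]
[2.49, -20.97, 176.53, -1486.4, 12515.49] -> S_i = 2.49*(-8.42)^i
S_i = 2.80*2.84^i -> [2.8, 7.95, 22.58, 64.14, 182.15]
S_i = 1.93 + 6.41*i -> [1.93, 8.34, 14.75, 21.16, 27.57]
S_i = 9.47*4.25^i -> [9.47, 40.25, 171.05, 726.97, 3089.62]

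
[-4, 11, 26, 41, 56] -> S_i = -4 + 15*i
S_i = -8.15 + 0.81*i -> [-8.15, -7.34, -6.53, -5.72, -4.91]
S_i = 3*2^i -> [3, 6, 12, 24, 48]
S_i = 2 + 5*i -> [2, 7, 12, 17, 22]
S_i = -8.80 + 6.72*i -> [-8.8, -2.08, 4.64, 11.36, 18.08]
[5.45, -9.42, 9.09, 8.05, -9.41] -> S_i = Random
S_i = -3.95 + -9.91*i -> [-3.95, -13.86, -23.77, -33.68, -43.59]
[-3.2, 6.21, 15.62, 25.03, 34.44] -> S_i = -3.20 + 9.41*i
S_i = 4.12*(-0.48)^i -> [4.12, -1.98, 0.95, -0.46, 0.22]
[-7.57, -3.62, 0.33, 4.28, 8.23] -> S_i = -7.57 + 3.95*i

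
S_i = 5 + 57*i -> [5, 62, 119, 176, 233]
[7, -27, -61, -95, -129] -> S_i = 7 + -34*i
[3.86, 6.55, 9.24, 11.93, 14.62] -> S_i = 3.86 + 2.69*i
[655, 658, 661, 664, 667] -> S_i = 655 + 3*i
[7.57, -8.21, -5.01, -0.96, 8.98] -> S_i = Random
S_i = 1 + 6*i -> [1, 7, 13, 19, 25]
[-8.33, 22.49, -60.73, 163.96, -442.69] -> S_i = -8.33*(-2.70)^i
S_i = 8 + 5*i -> [8, 13, 18, 23, 28]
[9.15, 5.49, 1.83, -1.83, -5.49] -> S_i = 9.15 + -3.66*i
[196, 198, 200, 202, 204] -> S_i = 196 + 2*i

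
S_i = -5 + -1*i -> [-5, -6, -7, -8, -9]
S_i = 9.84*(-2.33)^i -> [9.84, -22.93, 53.42, -124.47, 290.01]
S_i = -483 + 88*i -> [-483, -395, -307, -219, -131]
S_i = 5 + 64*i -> [5, 69, 133, 197, 261]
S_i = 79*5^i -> [79, 395, 1975, 9875, 49375]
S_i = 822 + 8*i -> [822, 830, 838, 846, 854]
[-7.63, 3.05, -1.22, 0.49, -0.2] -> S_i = -7.63*(-0.40)^i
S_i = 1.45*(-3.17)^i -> [1.45, -4.6, 14.57, -46.19, 146.42]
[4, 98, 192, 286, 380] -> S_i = 4 + 94*i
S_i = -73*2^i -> [-73, -146, -292, -584, -1168]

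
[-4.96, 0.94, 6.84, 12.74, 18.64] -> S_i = -4.96 + 5.90*i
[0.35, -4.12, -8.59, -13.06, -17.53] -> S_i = 0.35 + -4.47*i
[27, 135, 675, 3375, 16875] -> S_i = 27*5^i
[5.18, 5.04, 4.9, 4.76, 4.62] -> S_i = 5.18 + -0.14*i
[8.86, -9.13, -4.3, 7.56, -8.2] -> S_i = Random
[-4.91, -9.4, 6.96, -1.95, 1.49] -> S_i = Random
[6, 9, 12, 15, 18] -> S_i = 6 + 3*i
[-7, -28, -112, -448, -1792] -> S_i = -7*4^i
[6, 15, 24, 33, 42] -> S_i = 6 + 9*i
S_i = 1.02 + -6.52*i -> [1.02, -5.5, -12.02, -18.54, -25.06]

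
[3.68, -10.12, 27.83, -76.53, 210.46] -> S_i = 3.68*(-2.75)^i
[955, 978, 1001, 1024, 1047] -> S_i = 955 + 23*i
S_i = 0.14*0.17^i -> [0.14, 0.02, 0.0, 0.0, 0.0]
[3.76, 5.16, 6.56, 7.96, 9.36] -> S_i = 3.76 + 1.40*i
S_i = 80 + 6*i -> [80, 86, 92, 98, 104]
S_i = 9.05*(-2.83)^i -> [9.05, -25.61, 72.48, -205.12, 580.49]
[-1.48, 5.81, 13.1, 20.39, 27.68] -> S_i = -1.48 + 7.29*i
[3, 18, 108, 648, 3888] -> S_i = 3*6^i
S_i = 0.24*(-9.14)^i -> [0.24, -2.19, 20.05, -183.25, 1674.93]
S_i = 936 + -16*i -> [936, 920, 904, 888, 872]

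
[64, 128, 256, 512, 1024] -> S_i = 64*2^i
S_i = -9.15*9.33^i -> [-9.15, -85.37, -796.5, -7431.32, -69334.23]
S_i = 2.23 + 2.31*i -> [2.23, 4.54, 6.85, 9.16, 11.47]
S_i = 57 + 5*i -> [57, 62, 67, 72, 77]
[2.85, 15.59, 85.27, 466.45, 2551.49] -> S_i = 2.85*5.47^i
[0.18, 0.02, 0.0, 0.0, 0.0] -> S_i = 0.18*0.10^i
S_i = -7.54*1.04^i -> [-7.54, -7.84, -8.16, -8.48, -8.82]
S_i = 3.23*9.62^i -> [3.23, 31.07, 298.92, 2875.6, 27663.23]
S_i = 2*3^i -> [2, 6, 18, 54, 162]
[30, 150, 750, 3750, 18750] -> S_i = 30*5^i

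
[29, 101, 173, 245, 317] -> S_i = 29 + 72*i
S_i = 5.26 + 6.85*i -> [5.26, 12.11, 18.96, 25.81, 32.66]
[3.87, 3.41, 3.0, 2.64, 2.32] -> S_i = 3.87*0.88^i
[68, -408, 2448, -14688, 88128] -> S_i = 68*-6^i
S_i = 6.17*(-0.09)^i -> [6.17, -0.56, 0.05, -0.0, 0.0]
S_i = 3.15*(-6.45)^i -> [3.15, -20.32, 131.05, -845.26, 5451.92]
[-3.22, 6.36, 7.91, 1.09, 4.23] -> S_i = Random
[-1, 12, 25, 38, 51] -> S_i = -1 + 13*i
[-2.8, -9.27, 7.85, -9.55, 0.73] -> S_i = Random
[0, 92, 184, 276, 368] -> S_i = 0 + 92*i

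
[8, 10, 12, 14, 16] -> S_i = 8 + 2*i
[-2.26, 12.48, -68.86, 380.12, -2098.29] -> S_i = -2.26*(-5.52)^i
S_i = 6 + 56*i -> [6, 62, 118, 174, 230]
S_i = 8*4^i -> [8, 32, 128, 512, 2048]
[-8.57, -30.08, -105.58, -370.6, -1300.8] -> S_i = -8.57*3.51^i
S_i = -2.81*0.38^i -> [-2.81, -1.07, -0.41, -0.15, -0.06]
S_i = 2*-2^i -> [2, -4, 8, -16, 32]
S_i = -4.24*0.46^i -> [-4.24, -1.95, -0.9, -0.41, -0.19]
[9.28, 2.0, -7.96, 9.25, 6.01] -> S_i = Random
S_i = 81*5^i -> [81, 405, 2025, 10125, 50625]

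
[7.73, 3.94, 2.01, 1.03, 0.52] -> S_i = 7.73*0.51^i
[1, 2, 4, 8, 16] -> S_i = 1*2^i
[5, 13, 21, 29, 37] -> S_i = 5 + 8*i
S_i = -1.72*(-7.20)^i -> [-1.72, 12.38, -89.16, 641.99, -4622.3]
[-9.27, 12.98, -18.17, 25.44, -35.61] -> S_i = -9.27*(-1.40)^i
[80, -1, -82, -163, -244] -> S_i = 80 + -81*i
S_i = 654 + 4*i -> [654, 658, 662, 666, 670]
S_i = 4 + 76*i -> [4, 80, 156, 232, 308]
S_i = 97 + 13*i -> [97, 110, 123, 136, 149]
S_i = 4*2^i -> [4, 8, 16, 32, 64]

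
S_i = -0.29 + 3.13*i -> [-0.29, 2.84, 5.97, 9.1, 12.23]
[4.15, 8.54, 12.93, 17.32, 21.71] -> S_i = 4.15 + 4.39*i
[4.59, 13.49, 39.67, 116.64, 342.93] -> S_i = 4.59*2.94^i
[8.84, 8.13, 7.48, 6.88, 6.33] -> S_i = 8.84*0.92^i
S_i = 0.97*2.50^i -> [0.97, 2.42, 6.06, 15.16, 37.89]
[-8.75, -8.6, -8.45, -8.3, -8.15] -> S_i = -8.75 + 0.15*i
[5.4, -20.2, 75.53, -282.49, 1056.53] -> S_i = 5.40*(-3.74)^i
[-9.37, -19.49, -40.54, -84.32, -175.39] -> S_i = -9.37*2.08^i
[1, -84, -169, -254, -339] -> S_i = 1 + -85*i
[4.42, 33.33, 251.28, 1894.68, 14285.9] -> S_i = 4.42*7.54^i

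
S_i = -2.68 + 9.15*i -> [-2.68, 6.47, 15.62, 24.77, 33.92]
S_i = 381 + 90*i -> [381, 471, 561, 651, 741]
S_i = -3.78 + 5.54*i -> [-3.78, 1.76, 7.3, 12.84, 18.38]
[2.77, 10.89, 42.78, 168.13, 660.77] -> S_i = 2.77*3.93^i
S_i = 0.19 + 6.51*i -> [0.19, 6.7, 13.21, 19.72, 26.23]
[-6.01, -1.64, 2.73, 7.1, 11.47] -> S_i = -6.01 + 4.37*i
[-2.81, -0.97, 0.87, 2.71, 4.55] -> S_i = -2.81 + 1.84*i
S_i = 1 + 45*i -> [1, 46, 91, 136, 181]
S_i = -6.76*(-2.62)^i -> [-6.76, 17.71, -46.4, 121.58, -318.53]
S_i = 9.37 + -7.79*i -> [9.37, 1.58, -6.21, -14.0, -21.79]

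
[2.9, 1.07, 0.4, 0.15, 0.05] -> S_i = 2.90*0.37^i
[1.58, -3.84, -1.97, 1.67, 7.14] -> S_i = Random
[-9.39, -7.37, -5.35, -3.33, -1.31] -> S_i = -9.39 + 2.02*i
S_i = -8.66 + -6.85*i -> [-8.66, -15.51, -22.36, -29.21, -36.06]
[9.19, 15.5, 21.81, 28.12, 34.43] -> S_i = 9.19 + 6.31*i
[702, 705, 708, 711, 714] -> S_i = 702 + 3*i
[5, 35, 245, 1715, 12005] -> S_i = 5*7^i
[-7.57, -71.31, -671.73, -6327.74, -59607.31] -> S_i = -7.57*9.42^i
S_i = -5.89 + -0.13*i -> [-5.89, -6.02, -6.15, -6.28, -6.41]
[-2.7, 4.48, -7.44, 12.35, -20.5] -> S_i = -2.70*(-1.66)^i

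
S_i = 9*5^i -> [9, 45, 225, 1125, 5625]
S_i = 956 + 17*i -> [956, 973, 990, 1007, 1024]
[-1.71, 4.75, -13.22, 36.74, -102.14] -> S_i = -1.71*(-2.78)^i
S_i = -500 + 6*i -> [-500, -494, -488, -482, -476]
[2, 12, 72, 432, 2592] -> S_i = 2*6^i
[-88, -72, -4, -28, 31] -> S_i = Random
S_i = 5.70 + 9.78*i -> [5.7, 15.48, 25.26, 35.04, 44.82]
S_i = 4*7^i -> [4, 28, 196, 1372, 9604]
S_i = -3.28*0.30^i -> [-3.28, -0.98, -0.3, -0.09, -0.03]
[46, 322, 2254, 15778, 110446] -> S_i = 46*7^i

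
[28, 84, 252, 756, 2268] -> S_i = 28*3^i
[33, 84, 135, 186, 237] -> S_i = 33 + 51*i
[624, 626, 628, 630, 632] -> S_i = 624 + 2*i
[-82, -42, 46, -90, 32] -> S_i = Random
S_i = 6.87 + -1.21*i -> [6.87, 5.66, 4.45, 3.24, 2.03]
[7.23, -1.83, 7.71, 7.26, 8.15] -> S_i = Random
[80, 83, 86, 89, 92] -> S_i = 80 + 3*i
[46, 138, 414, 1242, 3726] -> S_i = 46*3^i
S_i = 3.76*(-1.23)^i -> [3.76, -4.62, 5.69, -7.0, 8.61]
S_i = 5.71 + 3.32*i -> [5.71, 9.03, 12.35, 15.67, 18.99]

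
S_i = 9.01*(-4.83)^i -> [9.01, -43.52, 210.19, -1015.23, 4903.58]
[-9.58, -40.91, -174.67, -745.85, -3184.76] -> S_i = -9.58*4.27^i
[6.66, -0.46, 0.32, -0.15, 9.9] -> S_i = Random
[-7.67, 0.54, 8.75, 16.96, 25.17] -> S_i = -7.67 + 8.21*i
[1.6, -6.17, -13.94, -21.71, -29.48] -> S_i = 1.60 + -7.77*i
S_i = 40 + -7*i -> [40, 33, 26, 19, 12]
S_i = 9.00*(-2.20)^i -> [9.0, -19.8, 43.56, -95.83, 210.83]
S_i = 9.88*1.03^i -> [9.88, 10.18, 10.48, 10.8, 11.12]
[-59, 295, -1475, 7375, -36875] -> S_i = -59*-5^i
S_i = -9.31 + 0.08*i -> [-9.31, -9.23, -9.15, -9.07, -8.99]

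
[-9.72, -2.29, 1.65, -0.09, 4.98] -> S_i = Random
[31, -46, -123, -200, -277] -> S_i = 31 + -77*i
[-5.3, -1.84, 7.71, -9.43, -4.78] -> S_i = Random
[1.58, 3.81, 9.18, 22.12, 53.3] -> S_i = 1.58*2.41^i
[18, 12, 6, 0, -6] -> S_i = 18 + -6*i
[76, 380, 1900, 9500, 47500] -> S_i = 76*5^i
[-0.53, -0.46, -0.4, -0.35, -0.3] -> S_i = -0.53*0.87^i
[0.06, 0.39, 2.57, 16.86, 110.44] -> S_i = 0.06*6.55^i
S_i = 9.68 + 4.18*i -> [9.68, 13.86, 18.04, 22.22, 26.4]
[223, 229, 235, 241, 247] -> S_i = 223 + 6*i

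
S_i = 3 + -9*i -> [3, -6, -15, -24, -33]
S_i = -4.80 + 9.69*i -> [-4.8, 4.89, 14.58, 24.27, 33.96]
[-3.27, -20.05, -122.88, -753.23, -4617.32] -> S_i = -3.27*6.13^i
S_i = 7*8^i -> [7, 56, 448, 3584, 28672]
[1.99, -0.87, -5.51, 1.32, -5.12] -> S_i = Random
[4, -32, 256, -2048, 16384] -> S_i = 4*-8^i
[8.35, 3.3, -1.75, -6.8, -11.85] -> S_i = 8.35 + -5.05*i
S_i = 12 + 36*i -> [12, 48, 84, 120, 156]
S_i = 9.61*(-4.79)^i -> [9.61, -46.03, 220.49, -1056.16, 5059.01]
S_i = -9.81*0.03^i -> [-9.81, -0.29, -0.01, -0.0, -0.0]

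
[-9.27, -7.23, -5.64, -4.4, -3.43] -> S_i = -9.27*0.78^i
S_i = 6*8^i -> [6, 48, 384, 3072, 24576]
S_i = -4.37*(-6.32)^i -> [-4.37, 27.62, -174.55, 1103.15, -6971.88]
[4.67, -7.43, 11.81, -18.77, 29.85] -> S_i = 4.67*(-1.59)^i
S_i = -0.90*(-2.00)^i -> [-0.9, 1.8, -3.6, 7.2, -14.4]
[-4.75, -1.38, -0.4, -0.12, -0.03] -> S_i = -4.75*0.29^i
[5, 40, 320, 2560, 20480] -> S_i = 5*8^i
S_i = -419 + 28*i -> [-419, -391, -363, -335, -307]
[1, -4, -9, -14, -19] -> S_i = 1 + -5*i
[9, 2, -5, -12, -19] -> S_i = 9 + -7*i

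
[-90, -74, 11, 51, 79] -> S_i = Random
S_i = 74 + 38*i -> [74, 112, 150, 188, 226]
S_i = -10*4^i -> [-10, -40, -160, -640, -2560]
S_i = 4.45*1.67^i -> [4.45, 7.43, 12.41, 20.73, 34.61]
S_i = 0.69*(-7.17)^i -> [0.69, -4.95, 35.47, -254.34, 1823.58]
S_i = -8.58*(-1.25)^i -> [-8.58, 10.72, -13.41, 16.76, -20.95]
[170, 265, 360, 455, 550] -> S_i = 170 + 95*i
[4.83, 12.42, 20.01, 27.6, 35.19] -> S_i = 4.83 + 7.59*i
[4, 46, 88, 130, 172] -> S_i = 4 + 42*i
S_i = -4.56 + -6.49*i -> [-4.56, -11.05, -17.54, -24.03, -30.52]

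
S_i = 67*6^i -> [67, 402, 2412, 14472, 86832]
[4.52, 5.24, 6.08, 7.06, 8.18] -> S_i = 4.52*1.16^i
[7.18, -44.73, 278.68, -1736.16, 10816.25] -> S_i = 7.18*(-6.23)^i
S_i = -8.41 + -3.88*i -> [-8.41, -12.29, -16.17, -20.05, -23.93]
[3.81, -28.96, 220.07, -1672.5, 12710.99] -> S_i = 3.81*(-7.60)^i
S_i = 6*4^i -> [6, 24, 96, 384, 1536]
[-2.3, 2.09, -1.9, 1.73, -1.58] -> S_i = -2.30*(-0.91)^i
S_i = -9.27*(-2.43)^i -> [-9.27, 22.53, -54.74, 133.01, -323.22]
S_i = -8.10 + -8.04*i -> [-8.1, -16.14, -24.18, -32.22, -40.26]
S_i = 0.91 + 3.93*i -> [0.91, 4.84, 8.77, 12.7, 16.63]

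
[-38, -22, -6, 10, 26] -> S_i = -38 + 16*i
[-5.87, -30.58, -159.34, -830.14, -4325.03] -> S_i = -5.87*5.21^i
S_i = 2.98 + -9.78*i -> [2.98, -6.8, -16.58, -26.36, -36.14]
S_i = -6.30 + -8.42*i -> [-6.3, -14.72, -23.14, -31.56, -39.98]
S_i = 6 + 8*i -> [6, 14, 22, 30, 38]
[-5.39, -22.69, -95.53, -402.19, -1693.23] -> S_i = -5.39*4.21^i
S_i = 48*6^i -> [48, 288, 1728, 10368, 62208]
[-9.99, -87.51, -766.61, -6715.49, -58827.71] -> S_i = -9.99*8.76^i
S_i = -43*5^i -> [-43, -215, -1075, -5375, -26875]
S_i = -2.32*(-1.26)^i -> [-2.32, 2.92, -3.68, 4.64, -5.85]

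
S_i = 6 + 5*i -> [6, 11, 16, 21, 26]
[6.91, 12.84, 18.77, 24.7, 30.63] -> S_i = 6.91 + 5.93*i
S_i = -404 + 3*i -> [-404, -401, -398, -395, -392]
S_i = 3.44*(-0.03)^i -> [3.44, -0.1, 0.0, -0.0, 0.0]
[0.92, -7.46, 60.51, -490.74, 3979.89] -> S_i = 0.92*(-8.11)^i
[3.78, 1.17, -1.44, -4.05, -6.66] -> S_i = 3.78 + -2.61*i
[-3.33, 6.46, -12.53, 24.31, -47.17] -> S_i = -3.33*(-1.94)^i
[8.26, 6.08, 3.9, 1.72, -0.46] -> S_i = 8.26 + -2.18*i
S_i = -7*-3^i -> [-7, 21, -63, 189, -567]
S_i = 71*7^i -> [71, 497, 3479, 24353, 170471]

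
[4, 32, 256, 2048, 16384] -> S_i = 4*8^i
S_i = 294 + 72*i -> [294, 366, 438, 510, 582]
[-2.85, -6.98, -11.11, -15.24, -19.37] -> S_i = -2.85 + -4.13*i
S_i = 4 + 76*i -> [4, 80, 156, 232, 308]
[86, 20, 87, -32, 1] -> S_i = Random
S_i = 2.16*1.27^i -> [2.16, 2.74, 3.48, 4.42, 5.62]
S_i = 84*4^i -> [84, 336, 1344, 5376, 21504]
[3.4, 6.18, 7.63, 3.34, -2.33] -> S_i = Random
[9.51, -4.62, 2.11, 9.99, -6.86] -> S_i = Random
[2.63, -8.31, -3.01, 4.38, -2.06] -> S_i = Random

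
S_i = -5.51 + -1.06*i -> [-5.51, -6.57, -7.63, -8.69, -9.75]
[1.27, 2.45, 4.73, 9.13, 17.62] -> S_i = 1.27*1.93^i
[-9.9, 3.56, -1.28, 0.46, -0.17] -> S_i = -9.90*(-0.36)^i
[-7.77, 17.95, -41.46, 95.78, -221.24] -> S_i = -7.77*(-2.31)^i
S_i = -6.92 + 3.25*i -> [-6.92, -3.67, -0.42, 2.83, 6.08]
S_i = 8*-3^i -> [8, -24, 72, -216, 648]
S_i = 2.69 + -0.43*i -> [2.69, 2.26, 1.83, 1.4, 0.97]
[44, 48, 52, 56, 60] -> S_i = 44 + 4*i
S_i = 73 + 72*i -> [73, 145, 217, 289, 361]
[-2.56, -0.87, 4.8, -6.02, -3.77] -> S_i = Random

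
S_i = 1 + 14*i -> [1, 15, 29, 43, 57]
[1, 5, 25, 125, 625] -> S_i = 1*5^i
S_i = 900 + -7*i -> [900, 893, 886, 879, 872]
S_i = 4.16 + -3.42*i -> [4.16, 0.74, -2.68, -6.1, -9.52]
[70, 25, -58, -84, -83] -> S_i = Random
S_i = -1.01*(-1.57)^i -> [-1.01, 1.59, -2.49, 3.91, -6.14]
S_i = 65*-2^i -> [65, -130, 260, -520, 1040]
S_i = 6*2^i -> [6, 12, 24, 48, 96]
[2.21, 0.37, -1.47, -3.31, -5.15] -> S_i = 2.21 + -1.84*i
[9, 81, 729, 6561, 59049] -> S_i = 9*9^i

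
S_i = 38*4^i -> [38, 152, 608, 2432, 9728]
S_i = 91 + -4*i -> [91, 87, 83, 79, 75]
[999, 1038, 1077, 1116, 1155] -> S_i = 999 + 39*i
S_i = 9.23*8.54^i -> [9.23, 78.82, 673.16, 5748.78, 49094.54]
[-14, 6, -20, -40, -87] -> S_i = Random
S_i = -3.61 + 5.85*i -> [-3.61, 2.24, 8.09, 13.94, 19.79]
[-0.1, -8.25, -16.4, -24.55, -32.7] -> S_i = -0.10 + -8.15*i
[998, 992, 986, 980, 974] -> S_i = 998 + -6*i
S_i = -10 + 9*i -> [-10, -1, 8, 17, 26]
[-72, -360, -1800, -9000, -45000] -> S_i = -72*5^i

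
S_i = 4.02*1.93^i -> [4.02, 7.76, 14.97, 28.9, 55.78]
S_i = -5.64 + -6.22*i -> [-5.64, -11.86, -18.08, -24.3, -30.52]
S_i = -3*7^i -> [-3, -21, -147, -1029, -7203]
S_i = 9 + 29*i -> [9, 38, 67, 96, 125]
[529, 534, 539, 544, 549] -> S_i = 529 + 5*i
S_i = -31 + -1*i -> [-31, -32, -33, -34, -35]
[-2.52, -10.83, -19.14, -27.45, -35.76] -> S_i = -2.52 + -8.31*i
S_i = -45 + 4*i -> [-45, -41, -37, -33, -29]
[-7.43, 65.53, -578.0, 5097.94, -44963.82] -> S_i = -7.43*(-8.82)^i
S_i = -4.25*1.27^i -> [-4.25, -5.4, -6.85, -8.71, -11.06]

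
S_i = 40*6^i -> [40, 240, 1440, 8640, 51840]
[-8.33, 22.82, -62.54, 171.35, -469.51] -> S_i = -8.33*(-2.74)^i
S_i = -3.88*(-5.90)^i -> [-3.88, 22.89, -135.06, 796.87, -4701.54]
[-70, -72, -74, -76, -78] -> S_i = -70 + -2*i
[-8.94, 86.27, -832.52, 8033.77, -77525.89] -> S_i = -8.94*(-9.65)^i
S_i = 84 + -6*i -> [84, 78, 72, 66, 60]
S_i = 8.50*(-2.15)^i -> [8.5, -18.27, 39.29, -84.48, 181.62]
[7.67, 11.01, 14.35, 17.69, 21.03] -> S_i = 7.67 + 3.34*i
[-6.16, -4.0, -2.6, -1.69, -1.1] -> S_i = -6.16*0.65^i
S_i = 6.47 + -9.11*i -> [6.47, -2.64, -11.75, -20.86, -29.97]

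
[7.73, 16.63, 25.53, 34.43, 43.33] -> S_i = 7.73 + 8.90*i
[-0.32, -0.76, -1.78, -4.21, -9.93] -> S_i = -0.32*2.36^i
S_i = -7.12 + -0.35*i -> [-7.12, -7.47, -7.82, -8.17, -8.52]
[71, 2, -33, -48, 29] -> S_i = Random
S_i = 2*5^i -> [2, 10, 50, 250, 1250]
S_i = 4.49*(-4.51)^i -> [4.49, -20.25, 91.33, -411.88, 1857.6]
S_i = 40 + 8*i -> [40, 48, 56, 64, 72]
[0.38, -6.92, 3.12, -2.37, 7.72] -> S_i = Random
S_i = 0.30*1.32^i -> [0.3, 0.4, 0.52, 0.69, 0.91]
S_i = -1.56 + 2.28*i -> [-1.56, 0.72, 3.0, 5.28, 7.56]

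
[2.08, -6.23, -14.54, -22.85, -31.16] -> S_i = 2.08 + -8.31*i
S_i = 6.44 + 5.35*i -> [6.44, 11.79, 17.14, 22.49, 27.84]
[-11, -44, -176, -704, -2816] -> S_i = -11*4^i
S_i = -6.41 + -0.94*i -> [-6.41, -7.35, -8.29, -9.23, -10.17]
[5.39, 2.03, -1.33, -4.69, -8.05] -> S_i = 5.39 + -3.36*i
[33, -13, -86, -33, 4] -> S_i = Random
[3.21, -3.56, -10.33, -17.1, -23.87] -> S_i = 3.21 + -6.77*i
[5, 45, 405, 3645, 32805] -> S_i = 5*9^i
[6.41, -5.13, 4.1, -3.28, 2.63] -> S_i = 6.41*(-0.80)^i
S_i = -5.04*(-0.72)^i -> [-5.04, 3.63, -2.61, 1.88, -1.35]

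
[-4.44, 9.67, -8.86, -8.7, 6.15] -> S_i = Random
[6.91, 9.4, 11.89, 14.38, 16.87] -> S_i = 6.91 + 2.49*i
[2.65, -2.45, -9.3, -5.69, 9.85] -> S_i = Random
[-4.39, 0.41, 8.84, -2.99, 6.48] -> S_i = Random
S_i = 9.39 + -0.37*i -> [9.39, 9.02, 8.65, 8.28, 7.91]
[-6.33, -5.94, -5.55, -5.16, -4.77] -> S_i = -6.33 + 0.39*i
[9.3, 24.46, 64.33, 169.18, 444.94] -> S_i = 9.30*2.63^i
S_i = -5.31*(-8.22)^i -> [-5.31, 43.65, -358.79, 2949.24, -24242.74]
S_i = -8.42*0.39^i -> [-8.42, -3.28, -1.28, -0.5, -0.19]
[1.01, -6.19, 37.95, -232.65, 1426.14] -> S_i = 1.01*(-6.13)^i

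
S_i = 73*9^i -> [73, 657, 5913, 53217, 478953]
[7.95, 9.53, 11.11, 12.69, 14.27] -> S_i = 7.95 + 1.58*i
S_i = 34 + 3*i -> [34, 37, 40, 43, 46]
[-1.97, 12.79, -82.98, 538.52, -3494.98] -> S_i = -1.97*(-6.49)^i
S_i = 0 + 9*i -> [0, 9, 18, 27, 36]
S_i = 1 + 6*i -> [1, 7, 13, 19, 25]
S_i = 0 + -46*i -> [0, -46, -92, -138, -184]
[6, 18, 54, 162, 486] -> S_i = 6*3^i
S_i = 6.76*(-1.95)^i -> [6.76, -13.18, 25.7, -50.12, 97.74]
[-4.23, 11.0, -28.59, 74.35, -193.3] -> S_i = -4.23*(-2.60)^i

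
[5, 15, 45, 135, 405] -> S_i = 5*3^i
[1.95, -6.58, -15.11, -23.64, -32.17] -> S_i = 1.95 + -8.53*i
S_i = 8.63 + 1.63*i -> [8.63, 10.26, 11.89, 13.52, 15.15]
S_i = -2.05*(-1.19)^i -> [-2.05, 2.44, -2.9, 3.45, -4.11]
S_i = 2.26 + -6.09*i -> [2.26, -3.83, -9.92, -16.01, -22.1]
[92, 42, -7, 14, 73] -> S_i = Random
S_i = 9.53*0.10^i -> [9.53, 0.95, 0.1, 0.01, 0.0]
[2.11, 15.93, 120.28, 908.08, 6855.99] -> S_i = 2.11*7.55^i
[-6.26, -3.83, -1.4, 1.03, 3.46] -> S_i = -6.26 + 2.43*i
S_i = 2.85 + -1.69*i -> [2.85, 1.16, -0.53, -2.22, -3.91]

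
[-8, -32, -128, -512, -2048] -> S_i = -8*4^i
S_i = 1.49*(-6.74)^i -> [1.49, -10.04, 67.69, -456.21, 3074.86]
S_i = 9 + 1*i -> [9, 10, 11, 12, 13]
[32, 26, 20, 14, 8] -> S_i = 32 + -6*i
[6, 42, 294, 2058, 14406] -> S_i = 6*7^i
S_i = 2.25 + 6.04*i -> [2.25, 8.29, 14.33, 20.37, 26.41]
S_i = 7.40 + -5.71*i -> [7.4, 1.69, -4.02, -9.73, -15.44]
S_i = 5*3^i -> [5, 15, 45, 135, 405]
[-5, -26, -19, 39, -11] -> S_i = Random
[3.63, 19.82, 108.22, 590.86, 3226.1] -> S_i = 3.63*5.46^i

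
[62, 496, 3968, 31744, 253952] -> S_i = 62*8^i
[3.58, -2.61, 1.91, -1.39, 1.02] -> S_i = 3.58*(-0.73)^i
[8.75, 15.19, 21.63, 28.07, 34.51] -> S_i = 8.75 + 6.44*i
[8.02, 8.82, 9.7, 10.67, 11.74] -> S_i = 8.02*1.10^i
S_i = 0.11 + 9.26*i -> [0.11, 9.37, 18.63, 27.89, 37.15]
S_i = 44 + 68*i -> [44, 112, 180, 248, 316]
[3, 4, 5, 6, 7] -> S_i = 3 + 1*i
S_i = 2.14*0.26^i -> [2.14, 0.56, 0.14, 0.04, 0.01]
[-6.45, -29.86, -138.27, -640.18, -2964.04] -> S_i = -6.45*4.63^i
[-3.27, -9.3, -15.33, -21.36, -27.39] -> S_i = -3.27 + -6.03*i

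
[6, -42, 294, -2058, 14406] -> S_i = 6*-7^i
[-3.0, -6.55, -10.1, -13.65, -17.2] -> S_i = -3.00 + -3.55*i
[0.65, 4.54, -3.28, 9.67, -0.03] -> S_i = Random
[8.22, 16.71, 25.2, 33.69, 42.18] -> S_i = 8.22 + 8.49*i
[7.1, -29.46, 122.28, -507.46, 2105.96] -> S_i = 7.10*(-4.15)^i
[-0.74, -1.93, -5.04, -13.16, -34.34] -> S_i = -0.74*2.61^i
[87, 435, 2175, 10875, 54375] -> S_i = 87*5^i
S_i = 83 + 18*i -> [83, 101, 119, 137, 155]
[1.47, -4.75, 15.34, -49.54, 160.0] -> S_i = 1.47*(-3.23)^i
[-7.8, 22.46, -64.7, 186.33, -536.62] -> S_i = -7.80*(-2.88)^i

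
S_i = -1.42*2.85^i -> [-1.42, -4.05, -11.53, -32.87, -93.68]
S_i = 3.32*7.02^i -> [3.32, 23.31, 163.61, 1148.55, 8062.81]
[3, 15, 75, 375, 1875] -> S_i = 3*5^i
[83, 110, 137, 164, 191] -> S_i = 83 + 27*i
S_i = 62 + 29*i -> [62, 91, 120, 149, 178]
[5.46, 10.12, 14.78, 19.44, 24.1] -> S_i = 5.46 + 4.66*i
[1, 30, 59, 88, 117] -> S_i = 1 + 29*i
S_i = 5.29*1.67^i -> [5.29, 8.83, 14.75, 24.64, 41.15]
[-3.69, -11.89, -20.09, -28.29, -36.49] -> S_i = -3.69 + -8.20*i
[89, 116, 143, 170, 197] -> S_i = 89 + 27*i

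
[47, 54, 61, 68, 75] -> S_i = 47 + 7*i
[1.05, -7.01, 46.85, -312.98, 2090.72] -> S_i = 1.05*(-6.68)^i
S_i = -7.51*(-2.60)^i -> [-7.51, 19.53, -50.77, 132.0, -343.19]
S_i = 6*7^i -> [6, 42, 294, 2058, 14406]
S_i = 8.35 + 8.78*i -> [8.35, 17.13, 25.91, 34.69, 43.47]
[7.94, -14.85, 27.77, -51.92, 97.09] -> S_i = 7.94*(-1.87)^i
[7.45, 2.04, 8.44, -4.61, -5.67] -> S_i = Random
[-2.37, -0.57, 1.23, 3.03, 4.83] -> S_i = -2.37 + 1.80*i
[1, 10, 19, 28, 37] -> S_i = 1 + 9*i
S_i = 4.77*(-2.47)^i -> [4.77, -11.78, 29.1, -71.88, 177.54]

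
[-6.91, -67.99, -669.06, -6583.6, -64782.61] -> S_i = -6.91*9.84^i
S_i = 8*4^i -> [8, 32, 128, 512, 2048]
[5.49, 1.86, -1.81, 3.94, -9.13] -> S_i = Random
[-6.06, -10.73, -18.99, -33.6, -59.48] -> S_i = -6.06*1.77^i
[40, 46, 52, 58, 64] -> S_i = 40 + 6*i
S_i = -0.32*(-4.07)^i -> [-0.32, 1.3, -5.3, 21.57, -87.81]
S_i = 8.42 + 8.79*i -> [8.42, 17.21, 26.0, 34.79, 43.58]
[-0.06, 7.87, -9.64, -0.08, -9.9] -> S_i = Random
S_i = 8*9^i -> [8, 72, 648, 5832, 52488]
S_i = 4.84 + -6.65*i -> [4.84, -1.81, -8.46, -15.11, -21.76]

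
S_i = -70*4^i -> [-70, -280, -1120, -4480, -17920]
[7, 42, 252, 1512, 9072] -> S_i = 7*6^i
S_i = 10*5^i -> [10, 50, 250, 1250, 6250]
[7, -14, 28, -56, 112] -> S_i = 7*-2^i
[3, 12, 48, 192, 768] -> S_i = 3*4^i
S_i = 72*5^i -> [72, 360, 1800, 9000, 45000]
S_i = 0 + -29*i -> [0, -29, -58, -87, -116]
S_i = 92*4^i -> [92, 368, 1472, 5888, 23552]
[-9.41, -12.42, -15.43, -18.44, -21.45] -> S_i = -9.41 + -3.01*i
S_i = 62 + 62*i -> [62, 124, 186, 248, 310]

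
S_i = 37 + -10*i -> [37, 27, 17, 7, -3]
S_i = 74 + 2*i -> [74, 76, 78, 80, 82]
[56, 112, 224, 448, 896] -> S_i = 56*2^i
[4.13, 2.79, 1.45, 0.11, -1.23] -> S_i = 4.13 + -1.34*i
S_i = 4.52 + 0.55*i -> [4.52, 5.07, 5.62, 6.17, 6.72]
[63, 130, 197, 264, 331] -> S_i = 63 + 67*i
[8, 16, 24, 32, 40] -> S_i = 8 + 8*i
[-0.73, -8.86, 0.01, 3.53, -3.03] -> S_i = Random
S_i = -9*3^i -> [-9, -27, -81, -243, -729]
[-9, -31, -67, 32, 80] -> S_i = Random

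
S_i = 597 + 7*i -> [597, 604, 611, 618, 625]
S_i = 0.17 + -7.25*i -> [0.17, -7.08, -14.33, -21.58, -28.83]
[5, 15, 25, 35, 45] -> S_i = 5 + 10*i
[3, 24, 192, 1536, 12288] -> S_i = 3*8^i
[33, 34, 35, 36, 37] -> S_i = 33 + 1*i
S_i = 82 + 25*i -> [82, 107, 132, 157, 182]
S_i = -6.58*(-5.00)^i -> [-6.58, 32.9, -164.5, 822.5, -4112.5]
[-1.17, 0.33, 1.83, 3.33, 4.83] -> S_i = -1.17 + 1.50*i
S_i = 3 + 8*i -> [3, 11, 19, 27, 35]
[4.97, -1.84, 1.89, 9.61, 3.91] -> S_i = Random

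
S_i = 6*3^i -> [6, 18, 54, 162, 486]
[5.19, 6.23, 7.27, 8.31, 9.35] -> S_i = 5.19 + 1.04*i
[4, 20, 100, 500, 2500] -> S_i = 4*5^i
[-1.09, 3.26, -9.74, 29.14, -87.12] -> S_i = -1.09*(-2.99)^i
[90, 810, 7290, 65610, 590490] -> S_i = 90*9^i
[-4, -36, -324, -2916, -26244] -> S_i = -4*9^i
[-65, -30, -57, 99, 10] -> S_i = Random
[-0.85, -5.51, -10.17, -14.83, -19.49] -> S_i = -0.85 + -4.66*i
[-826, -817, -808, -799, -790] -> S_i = -826 + 9*i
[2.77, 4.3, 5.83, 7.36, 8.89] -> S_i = 2.77 + 1.53*i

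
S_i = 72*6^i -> [72, 432, 2592, 15552, 93312]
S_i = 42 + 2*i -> [42, 44, 46, 48, 50]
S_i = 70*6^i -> [70, 420, 2520, 15120, 90720]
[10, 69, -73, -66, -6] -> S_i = Random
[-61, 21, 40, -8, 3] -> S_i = Random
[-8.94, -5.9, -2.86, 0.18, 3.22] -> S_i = -8.94 + 3.04*i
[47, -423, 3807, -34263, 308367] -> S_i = 47*-9^i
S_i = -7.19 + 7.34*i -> [-7.19, 0.15, 7.49, 14.83, 22.17]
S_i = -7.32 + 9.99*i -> [-7.32, 2.67, 12.66, 22.65, 32.64]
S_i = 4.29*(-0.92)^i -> [4.29, -3.95, 3.63, -3.34, 3.07]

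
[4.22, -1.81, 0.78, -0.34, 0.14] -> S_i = 4.22*(-0.43)^i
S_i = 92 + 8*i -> [92, 100, 108, 116, 124]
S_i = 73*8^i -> [73, 584, 4672, 37376, 299008]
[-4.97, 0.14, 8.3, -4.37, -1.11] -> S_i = Random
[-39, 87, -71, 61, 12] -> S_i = Random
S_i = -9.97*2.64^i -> [-9.97, -26.32, -69.49, -183.45, -484.3]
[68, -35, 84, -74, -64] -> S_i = Random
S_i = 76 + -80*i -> [76, -4, -84, -164, -244]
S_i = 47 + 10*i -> [47, 57, 67, 77, 87]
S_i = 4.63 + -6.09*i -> [4.63, -1.46, -7.55, -13.64, -19.73]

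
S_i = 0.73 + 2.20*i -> [0.73, 2.93, 5.13, 7.33, 9.53]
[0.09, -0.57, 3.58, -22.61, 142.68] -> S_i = 0.09*(-6.31)^i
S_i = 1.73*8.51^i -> [1.73, 14.72, 125.29, 1066.19, 9073.28]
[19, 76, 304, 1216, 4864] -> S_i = 19*4^i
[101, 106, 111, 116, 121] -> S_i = 101 + 5*i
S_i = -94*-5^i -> [-94, 470, -2350, 11750, -58750]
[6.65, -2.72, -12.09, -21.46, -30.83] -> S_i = 6.65 + -9.37*i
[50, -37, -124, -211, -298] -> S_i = 50 + -87*i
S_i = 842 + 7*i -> [842, 849, 856, 863, 870]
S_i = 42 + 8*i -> [42, 50, 58, 66, 74]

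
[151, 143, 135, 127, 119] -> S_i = 151 + -8*i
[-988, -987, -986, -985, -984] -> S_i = -988 + 1*i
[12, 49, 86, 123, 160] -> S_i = 12 + 37*i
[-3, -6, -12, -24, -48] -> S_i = -3*2^i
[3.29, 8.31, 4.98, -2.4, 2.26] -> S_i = Random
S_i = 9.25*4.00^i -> [9.25, 37.0, 148.0, 592.0, 2368.0]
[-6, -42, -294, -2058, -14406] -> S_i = -6*7^i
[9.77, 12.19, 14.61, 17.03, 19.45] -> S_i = 9.77 + 2.42*i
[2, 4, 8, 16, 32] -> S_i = 2*2^i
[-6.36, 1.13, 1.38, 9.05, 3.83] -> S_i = Random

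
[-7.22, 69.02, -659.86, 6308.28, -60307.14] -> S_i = -7.22*(-9.56)^i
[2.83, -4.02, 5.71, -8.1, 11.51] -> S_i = 2.83*(-1.42)^i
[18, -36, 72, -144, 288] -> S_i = 18*-2^i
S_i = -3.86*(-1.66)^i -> [-3.86, 6.41, -10.64, 17.66, -29.31]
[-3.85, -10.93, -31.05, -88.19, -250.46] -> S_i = -3.85*2.84^i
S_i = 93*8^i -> [93, 744, 5952, 47616, 380928]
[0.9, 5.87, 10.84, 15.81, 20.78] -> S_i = 0.90 + 4.97*i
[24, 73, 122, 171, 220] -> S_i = 24 + 49*i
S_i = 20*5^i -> [20, 100, 500, 2500, 12500]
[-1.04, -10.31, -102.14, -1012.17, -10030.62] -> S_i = -1.04*9.91^i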